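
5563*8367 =46545621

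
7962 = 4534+3428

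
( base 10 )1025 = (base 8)2001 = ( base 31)122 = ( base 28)18H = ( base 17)395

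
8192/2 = 4096 = 4096.00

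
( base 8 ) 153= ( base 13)83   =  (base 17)65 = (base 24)4b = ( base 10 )107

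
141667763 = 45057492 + 96610271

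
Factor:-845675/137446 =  - 2^ (  -  1)*5^2*19^( - 1)*3617^(  -  1)*33827^1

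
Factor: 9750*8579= 2^1 * 3^1* 5^3* 13^1*23^1*373^1 = 83645250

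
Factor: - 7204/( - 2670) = 3602/1335 = 2^1 * 3^( - 1)*5^(  -  1)*89^ ( - 1) * 1801^1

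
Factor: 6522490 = 2^1*5^1*13^1*131^1*383^1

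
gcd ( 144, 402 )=6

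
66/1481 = 66/1481  =  0.04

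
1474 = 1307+167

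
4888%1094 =512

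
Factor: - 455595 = -3^1*5^1*7^1  *  4339^1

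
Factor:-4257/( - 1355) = 3^2 * 5^( - 1 ) *11^1*43^1*271^( - 1) 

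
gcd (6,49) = 1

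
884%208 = 52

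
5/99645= 1/19929 = 0.00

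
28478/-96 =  - 14239/48 =-296.65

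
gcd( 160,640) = 160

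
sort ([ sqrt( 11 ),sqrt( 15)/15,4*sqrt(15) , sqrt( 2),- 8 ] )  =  [- 8, sqrt(15)/15,sqrt( 2),sqrt(11 ) , 4*sqrt ( 15) ]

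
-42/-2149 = 6/307 = 0.02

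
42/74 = 21/37 = 0.57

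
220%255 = 220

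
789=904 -115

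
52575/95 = 553 + 8/19 = 553.42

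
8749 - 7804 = 945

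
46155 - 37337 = 8818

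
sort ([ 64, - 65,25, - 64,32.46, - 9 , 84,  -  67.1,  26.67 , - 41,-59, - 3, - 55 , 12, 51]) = [- 67.1,-65,-64,-59  ,-55,  -  41,-9, - 3,  12,25, 26.67,  32.46,51,64,84 ]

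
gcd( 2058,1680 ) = 42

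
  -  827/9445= - 827/9445 =- 0.09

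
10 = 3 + 7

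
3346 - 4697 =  - 1351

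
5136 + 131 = 5267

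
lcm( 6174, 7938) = 55566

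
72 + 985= 1057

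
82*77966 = 6393212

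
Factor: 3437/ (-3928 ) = -2^ ( - 3) *7^1 =- 7/8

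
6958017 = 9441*737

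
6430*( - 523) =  - 3362890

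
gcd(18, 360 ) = 18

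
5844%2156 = 1532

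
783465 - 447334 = 336131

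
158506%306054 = 158506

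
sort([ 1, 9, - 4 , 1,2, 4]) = [ - 4, 1, 1 , 2,4, 9]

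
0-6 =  - 6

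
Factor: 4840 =2^3*5^1*11^2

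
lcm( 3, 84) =84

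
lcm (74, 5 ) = 370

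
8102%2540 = 482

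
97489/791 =13927/113 = 123.25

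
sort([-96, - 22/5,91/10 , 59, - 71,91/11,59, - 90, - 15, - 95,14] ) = [  -  96, - 95,  -  90, - 71, - 15, - 22/5, 91/11,91/10 , 14,59,59]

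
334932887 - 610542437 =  - 275609550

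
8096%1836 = 752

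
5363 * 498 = 2670774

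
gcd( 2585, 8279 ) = 1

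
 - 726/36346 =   -  363/18173  =  -  0.02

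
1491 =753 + 738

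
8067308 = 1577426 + 6489882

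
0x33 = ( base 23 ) 25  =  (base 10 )51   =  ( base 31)1K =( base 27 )1o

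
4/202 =2/101 = 0.02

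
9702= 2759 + 6943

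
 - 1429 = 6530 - 7959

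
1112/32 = 139/4=34.75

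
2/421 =2/421 = 0.00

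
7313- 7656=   -  343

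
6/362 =3/181 =0.02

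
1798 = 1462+336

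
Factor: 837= 3^3*31^1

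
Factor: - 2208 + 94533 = 92325 = 3^1*  5^2*1231^1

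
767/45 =767/45 =17.04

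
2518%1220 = 78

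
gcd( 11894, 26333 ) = 1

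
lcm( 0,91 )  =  0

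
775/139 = 775/139 =5.58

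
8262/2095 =8262/2095  =  3.94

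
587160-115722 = 471438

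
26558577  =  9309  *2853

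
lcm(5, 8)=40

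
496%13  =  2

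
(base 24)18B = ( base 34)mv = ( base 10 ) 779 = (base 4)30023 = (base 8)1413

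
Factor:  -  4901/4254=-2^ (-1)* 3^( - 1)*13^2*29^1*709^(-1)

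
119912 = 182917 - 63005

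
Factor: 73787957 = 43^1 * 71^1*24169^1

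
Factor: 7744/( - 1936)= - 4 = - 2^2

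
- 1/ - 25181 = 1/25181 = 0.00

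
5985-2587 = 3398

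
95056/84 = 1131+13/21 = 1131.62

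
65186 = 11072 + 54114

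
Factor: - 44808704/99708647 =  - 2^9*83^( - 1)*87517^1*1201309^(-1) 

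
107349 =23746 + 83603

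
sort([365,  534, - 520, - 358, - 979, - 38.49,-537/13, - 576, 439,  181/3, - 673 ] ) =[ - 979,-673,  -  576, -520,  -  358,  -  537/13, - 38.49,181/3,365,439, 534 ]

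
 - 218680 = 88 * ( - 2485)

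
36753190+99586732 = 136339922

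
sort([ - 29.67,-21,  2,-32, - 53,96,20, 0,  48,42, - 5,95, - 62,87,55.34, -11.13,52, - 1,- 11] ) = [ - 62, - 53,-32, - 29.67, - 21,  -  11.13, - 11,-5 , - 1,0, 2, 20,42,48,  52,55.34, 87, 95,96]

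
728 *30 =21840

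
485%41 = 34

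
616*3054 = 1881264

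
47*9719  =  456793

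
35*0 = 0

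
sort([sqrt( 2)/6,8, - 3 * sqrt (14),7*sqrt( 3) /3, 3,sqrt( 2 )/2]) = [ - 3*sqrt( 14), sqrt( 2)/6, sqrt(2) /2, 3,7*sqrt(3 )/3, 8]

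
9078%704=630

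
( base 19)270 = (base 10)855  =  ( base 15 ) 3c0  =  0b1101010111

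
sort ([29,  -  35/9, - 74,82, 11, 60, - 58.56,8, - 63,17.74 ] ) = [-74, - 63,-58.56,- 35/9, 8,11, 17.74, 29, 60, 82]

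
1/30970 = 1/30970   =  0.00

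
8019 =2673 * 3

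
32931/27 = 3659/3 = 1219.67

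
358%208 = 150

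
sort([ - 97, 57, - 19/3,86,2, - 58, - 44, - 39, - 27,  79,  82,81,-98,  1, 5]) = [ - 98, - 97, - 58, - 44, - 39, -27,-19/3, 1,2, 5, 57,79, 81,  82 , 86 ]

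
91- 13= 78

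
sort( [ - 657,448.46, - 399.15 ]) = [ - 657, - 399.15,448.46]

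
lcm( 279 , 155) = 1395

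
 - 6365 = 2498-8863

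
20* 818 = 16360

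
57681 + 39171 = 96852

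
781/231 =71/21 = 3.38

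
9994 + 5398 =15392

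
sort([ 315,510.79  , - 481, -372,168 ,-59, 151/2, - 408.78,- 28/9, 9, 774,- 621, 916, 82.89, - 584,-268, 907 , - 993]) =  [ -993,-621, - 584,-481,-408.78,-372 ,- 268,-59,- 28/9, 9, 151/2 , 82.89, 168,315, 510.79 , 774,907,916]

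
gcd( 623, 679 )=7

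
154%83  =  71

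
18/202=9/101 = 0.09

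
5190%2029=1132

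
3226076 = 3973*812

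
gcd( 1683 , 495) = 99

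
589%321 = 268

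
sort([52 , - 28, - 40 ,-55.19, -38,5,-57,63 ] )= [  -  57, - 55.19, -40 , - 38,  -  28,5,52,63 ]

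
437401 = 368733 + 68668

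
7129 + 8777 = 15906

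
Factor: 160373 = 160373^1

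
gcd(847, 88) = 11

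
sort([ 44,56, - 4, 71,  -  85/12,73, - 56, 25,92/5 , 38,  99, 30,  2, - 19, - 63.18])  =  [ - 63.18, - 56,-19,- 85/12, - 4 , 2,92/5, 25, 30 , 38, 44, 56,  71,73,99]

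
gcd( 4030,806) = 806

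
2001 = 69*29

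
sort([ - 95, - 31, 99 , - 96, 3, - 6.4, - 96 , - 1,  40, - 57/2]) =[ - 96, - 96 , - 95, - 31, - 57/2 ,- 6.4 , - 1, 3,  40,99 ]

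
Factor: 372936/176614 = 2^2*3^1*41^1*233^( - 1) = 492/233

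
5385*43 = 231555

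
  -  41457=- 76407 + 34950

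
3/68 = 3/68 =0.04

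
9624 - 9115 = 509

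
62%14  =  6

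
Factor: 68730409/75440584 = 2^( - 3)*11^1 * 67^1*479^( - 1)*19687^( - 1)*93257^1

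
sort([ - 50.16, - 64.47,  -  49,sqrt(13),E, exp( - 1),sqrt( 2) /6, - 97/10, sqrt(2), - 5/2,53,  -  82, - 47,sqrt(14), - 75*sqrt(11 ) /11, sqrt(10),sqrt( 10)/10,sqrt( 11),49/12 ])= [ - 82,- 64.47 , - 50.16,- 49, - 47,-75*sqrt(11) /11, -97/10 , - 5/2,sqrt( 2 )/6, sqrt(10) /10, exp(  -  1),sqrt(2),E, sqrt(10 ), sqrt( 11), sqrt(13 ),sqrt( 14),49/12 , 53 ]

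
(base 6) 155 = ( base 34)23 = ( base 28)2f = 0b1000111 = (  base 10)71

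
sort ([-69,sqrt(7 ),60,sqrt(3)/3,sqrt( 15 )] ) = [-69, sqrt( 3) /3, sqrt ( 7),sqrt(15),  60 ]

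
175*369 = 64575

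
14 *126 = 1764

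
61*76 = 4636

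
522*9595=5008590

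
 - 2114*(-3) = 6342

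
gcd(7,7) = 7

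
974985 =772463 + 202522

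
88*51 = 4488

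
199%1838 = 199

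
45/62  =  45/62= 0.73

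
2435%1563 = 872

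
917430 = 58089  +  859341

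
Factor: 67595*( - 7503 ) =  - 3^1 * 5^1*11^1*41^1*61^1*1229^1 = - 507165285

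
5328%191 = 171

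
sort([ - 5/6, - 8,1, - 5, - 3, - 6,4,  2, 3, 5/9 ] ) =[- 8, - 6, - 5,  -  3, - 5/6, 5/9, 1,2  ,  3, 4] 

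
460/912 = 115/228 = 0.50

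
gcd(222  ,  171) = 3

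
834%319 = 196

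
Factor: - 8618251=  -  8618251^1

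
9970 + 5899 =15869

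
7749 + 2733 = 10482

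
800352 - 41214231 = -40413879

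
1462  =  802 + 660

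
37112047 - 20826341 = 16285706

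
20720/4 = 5180 = 5180.00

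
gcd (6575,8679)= 263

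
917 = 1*917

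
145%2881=145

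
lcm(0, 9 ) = 0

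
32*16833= 538656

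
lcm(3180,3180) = 3180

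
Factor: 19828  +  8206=2^1*107^1*131^1  =  28034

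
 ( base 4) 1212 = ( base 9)123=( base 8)146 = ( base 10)102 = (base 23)4A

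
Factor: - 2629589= -2629589^1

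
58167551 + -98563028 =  - 40395477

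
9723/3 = 3241= 3241.00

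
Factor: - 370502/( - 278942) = 11^2*211^( - 1)*661^( - 1)*1531^1=185251/139471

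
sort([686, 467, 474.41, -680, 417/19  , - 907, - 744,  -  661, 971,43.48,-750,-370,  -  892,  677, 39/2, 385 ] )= [-907, - 892,-750 , - 744, - 680,-661 ,-370 , 39/2,417/19, 43.48, 385, 467, 474.41, 677, 686, 971 ] 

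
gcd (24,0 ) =24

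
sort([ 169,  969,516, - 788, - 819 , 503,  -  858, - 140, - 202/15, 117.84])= [-858,  -  819, - 788, - 140,-202/15, 117.84,169, 503,516,  969] 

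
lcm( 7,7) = 7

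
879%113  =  88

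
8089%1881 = 565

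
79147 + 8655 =87802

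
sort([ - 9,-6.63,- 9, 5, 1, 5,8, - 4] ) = [ - 9,-9, - 6.63,  -  4, 1, 5,5,8 ] 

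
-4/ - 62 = 2/31 = 0.06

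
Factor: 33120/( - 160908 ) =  - 2^3*3^1*5^1*11^ (  -  1 )* 53^( -1) =-120/583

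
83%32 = 19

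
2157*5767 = 12439419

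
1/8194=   1/8194 =0.00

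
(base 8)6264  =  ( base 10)3252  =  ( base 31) 3BS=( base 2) 110010110100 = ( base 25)552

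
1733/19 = 91 + 4/19 = 91.21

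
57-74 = -17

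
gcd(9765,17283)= 21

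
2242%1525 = 717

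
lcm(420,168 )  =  840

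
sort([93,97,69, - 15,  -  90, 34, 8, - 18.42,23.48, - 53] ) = [  -  90, - 53 ,-18.42,-15,8, 23.48,34,69,  93, 97] 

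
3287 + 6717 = 10004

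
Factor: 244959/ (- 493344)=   -  143/288  =  -2^ ( - 5)*3^ ( - 2)*11^1*13^1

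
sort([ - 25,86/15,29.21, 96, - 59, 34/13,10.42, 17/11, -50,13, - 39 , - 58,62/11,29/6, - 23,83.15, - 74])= [ - 74, - 59, - 58, - 50, - 39,-25, - 23,17/11,34/13,29/6, 62/11, 86/15, 10.42,13,29.21, 83.15, 96 ]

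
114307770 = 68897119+45410651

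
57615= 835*69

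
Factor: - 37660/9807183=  - 2^2*3^( - 3 )*5^1*7^1*37^(-1) * 269^1 * 9817^ (-1)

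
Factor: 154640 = 2^4*5^1*1933^1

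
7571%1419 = 476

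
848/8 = 106 = 106.00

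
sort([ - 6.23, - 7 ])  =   [ - 7 , - 6.23 ] 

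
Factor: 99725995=5^1 * 17^1*193^1*6079^1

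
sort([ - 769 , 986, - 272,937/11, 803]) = [ - 769, - 272,937/11, 803,986]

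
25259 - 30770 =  - 5511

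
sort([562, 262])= [ 262,  562 ] 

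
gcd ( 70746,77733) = 3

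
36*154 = 5544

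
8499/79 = 107  +  46/79  =  107.58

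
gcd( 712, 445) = 89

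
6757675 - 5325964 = 1431711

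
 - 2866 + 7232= 4366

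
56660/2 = 28330 = 28330.00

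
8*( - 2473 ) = -19784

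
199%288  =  199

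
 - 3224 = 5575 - 8799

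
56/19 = 2 +18/19 = 2.95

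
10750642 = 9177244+1573398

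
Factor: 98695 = 5^1*19739^1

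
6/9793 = 6/9793 =0.00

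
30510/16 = 1906+7/8 = 1906.88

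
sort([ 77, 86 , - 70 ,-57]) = [ - 70,-57,77,86]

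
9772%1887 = 337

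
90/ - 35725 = - 1 + 7127/7145 = - 0.00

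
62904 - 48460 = 14444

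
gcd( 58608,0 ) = 58608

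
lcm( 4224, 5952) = 130944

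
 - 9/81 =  - 1 + 8/9 = - 0.11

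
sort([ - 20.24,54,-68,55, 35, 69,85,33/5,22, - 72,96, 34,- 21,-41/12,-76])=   [ -76, - 72, - 68,  -  21, - 20.24,-41/12,  33/5,22,34, 35, 54,  55, 69 , 85,96 ] 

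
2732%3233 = 2732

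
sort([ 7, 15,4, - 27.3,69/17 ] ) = [ - 27.3,4,69/17, 7,15] 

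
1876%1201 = 675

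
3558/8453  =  3558/8453 = 0.42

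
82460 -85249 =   -  2789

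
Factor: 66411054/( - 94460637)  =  -2^1 * 3^1* 43^(- 1 )*97^(  -  1)*7549^( - 1)*3689503^1   =  -  22137018/31486879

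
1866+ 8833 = 10699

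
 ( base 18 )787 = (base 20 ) 60j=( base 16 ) 973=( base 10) 2419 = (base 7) 10024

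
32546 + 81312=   113858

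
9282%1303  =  161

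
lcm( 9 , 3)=9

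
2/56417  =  2/56417 =0.00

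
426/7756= 213/3878 = 0.05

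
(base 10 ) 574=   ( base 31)IG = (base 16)23e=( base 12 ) 3ba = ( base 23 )11m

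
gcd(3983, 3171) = 7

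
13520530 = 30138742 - 16618212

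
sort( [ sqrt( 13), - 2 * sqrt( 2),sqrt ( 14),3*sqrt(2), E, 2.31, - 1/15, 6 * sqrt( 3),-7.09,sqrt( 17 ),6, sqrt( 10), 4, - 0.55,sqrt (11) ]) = [ - 7.09, - 2 * sqrt(2 ), - 0.55, - 1/15, 2.31, E,sqrt(10) , sqrt( 11 ),  sqrt( 13),sqrt( 14),4, sqrt( 17),3*sqrt ( 2 ),6 , 6* sqrt( 3)] 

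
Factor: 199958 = 2^1*11^1*61^1  *  149^1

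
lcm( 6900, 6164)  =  462300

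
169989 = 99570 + 70419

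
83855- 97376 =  - 13521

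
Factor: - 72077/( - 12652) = 2^( - 2)*3163^(  -  1)*72077^1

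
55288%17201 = 3685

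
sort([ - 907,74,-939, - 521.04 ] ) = [ - 939, - 907, - 521.04,74]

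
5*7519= 37595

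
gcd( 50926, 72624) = 2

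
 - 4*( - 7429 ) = 29716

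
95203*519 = 49410357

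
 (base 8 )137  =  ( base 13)74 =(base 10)95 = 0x5f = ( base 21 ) 4B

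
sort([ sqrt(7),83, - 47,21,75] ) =[-47,sqrt( 7),21,  75,83]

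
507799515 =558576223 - 50776708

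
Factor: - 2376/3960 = - 3^1*5^(-1)= - 3/5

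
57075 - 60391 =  - 3316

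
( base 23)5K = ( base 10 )135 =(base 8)207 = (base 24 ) 5F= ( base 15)90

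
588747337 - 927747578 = -339000241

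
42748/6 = 21374/3 = 7124.67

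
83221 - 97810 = -14589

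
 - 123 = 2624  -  2747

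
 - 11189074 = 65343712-76532786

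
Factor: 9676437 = 3^1*3225479^1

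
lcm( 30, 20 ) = 60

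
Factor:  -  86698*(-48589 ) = 4212569122   =  2^1 * 67^1*647^1*48589^1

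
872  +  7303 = 8175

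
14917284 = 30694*486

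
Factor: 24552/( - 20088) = -11/9 = -3^( - 2 )*11^1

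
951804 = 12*79317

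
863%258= 89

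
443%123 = 74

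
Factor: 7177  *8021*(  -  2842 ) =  - 2^1*7^2*13^1*29^1 * 617^1*7177^1 = - 163604609714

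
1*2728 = 2728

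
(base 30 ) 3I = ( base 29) 3L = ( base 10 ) 108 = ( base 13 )84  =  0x6c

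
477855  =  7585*63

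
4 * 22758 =91032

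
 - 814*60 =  - 48840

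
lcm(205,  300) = 12300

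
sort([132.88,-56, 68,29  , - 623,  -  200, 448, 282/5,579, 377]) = [-623, - 200,-56,29, 282/5, 68, 132.88, 377, 448, 579 ]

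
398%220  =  178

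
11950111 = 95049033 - 83098922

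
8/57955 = 8/57955 =0.00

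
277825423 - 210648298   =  67177125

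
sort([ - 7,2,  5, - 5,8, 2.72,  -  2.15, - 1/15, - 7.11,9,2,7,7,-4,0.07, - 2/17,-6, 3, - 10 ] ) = [ - 10,-7.11, - 7, - 6, - 5, - 4, - 2.15,  -  2/17, - 1/15 , 0.07 , 2,2,2.72,3,5,7,7, 8, 9]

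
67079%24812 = 17455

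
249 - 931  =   - 682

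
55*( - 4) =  - 220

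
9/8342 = 9/8342 =0.00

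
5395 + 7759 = 13154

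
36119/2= 18059 + 1/2   =  18059.50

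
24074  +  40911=64985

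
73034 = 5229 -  - 67805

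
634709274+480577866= 1115287140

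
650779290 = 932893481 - 282114191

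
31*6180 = 191580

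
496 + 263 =759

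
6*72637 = 435822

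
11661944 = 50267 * 232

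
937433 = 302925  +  634508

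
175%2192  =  175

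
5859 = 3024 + 2835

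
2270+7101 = 9371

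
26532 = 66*402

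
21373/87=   245  +  2/3 = 245.67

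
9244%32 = 28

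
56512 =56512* 1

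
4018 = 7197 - 3179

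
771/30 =25 + 7/10 = 25.70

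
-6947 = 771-7718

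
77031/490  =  77031/490 = 157.21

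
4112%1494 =1124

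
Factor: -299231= - 19^1*15749^1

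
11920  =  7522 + 4398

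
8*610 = 4880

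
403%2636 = 403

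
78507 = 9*8723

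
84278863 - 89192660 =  -4913797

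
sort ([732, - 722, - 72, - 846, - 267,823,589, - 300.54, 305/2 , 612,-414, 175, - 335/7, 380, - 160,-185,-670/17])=[ - 846,-722, - 414, - 300.54, - 267, - 185,  -  160, - 72, - 335/7,-670/17, 305/2, 175, 380, 589, 612,732,823] 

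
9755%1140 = 635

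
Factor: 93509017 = 7^1*1013^1*13187^1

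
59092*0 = 0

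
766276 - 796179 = -29903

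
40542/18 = 2252 + 1/3 = 2252.33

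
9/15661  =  9/15661= 0.00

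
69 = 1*69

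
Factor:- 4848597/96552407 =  - 3^2*7^ (- 1)*13^1 * 29^1*227^(-1)*1429^1*60763^(-1)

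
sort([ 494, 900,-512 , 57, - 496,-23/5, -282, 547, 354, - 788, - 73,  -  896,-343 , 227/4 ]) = [ - 896, - 788,-512,-496 , -343,-282,-73 ,-23/5,227/4, 57,354,494, 547, 900 ] 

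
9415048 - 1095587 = 8319461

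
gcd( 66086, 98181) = 1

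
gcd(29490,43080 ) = 30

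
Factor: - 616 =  - 2^3*7^1*11^1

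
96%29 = 9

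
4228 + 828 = 5056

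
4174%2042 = 90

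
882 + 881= 1763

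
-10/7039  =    -  10/7039 = -0.00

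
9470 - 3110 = 6360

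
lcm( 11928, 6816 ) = 47712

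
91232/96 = 950 +1/3=950.33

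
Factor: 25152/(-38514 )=- 2^5*7^( - 2 ) =-  32/49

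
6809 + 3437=10246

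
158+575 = 733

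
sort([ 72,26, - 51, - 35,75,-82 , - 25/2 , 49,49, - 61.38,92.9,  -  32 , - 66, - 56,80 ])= [ - 82, - 66, - 61.38, - 56,  -  51, - 35, - 32, - 25/2,26,49,49, 72 , 75,80,92.9]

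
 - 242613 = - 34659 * 7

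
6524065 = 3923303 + 2600762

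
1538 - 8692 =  - 7154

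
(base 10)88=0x58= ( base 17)53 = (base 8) 130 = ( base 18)4G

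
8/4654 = 4/2327  =  0.00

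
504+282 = 786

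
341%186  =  155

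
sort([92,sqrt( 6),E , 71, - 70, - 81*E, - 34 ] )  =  [ - 81*E, - 70 ,  -  34,  sqrt( 6 ),E,71,92 ] 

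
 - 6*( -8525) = 51150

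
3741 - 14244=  - 10503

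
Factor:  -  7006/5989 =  - 62/53= - 2^1*31^1*53^ ( - 1) 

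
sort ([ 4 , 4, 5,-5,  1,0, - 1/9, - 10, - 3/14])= [-10,-5, - 3/14, - 1/9, 0, 1, 4,  4, 5 ] 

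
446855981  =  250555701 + 196300280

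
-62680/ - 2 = 31340 + 0/1 =31340.00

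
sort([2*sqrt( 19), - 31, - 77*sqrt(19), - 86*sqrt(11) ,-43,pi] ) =[ - 77*sqrt(19),-86* sqrt(11), - 43,- 31, pi, 2*sqrt( 19)] 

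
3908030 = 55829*70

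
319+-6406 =-6087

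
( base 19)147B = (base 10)8447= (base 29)A18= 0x20FF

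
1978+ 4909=6887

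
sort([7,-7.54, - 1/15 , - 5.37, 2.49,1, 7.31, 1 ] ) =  [-7.54,  -  5.37, - 1/15,1,1,2.49,7,7.31 ] 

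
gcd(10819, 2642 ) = 1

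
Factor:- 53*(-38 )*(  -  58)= - 116812 = -  2^2*19^1*29^1*53^1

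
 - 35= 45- 80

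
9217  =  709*13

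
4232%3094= 1138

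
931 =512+419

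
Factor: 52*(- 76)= - 2^4*13^1 * 19^1 =-3952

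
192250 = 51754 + 140496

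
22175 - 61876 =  -39701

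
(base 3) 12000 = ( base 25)5A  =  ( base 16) 87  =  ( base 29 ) 4J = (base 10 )135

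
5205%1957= 1291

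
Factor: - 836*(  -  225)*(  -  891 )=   -  2^2*3^6*5^2*11^2*19^1 = - 167597100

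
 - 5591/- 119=5591/119  =  46.98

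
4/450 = 2/225  =  0.01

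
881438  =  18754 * 47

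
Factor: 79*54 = 2^1 * 3^3 *79^1  =  4266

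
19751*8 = 158008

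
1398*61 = 85278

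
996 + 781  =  1777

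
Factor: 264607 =7^1*103^1*367^1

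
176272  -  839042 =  - 662770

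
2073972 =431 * 4812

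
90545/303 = 298 + 251/303 = 298.83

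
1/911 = 1/911 = 0.00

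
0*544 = 0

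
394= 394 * 1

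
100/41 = 100/41 = 2.44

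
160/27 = 5 + 25/27  =  5.93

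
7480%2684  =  2112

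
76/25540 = 19/6385 = 0.00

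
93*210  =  19530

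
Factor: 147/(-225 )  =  -3^(-1)*5^(- 2) * 7^2 = -49/75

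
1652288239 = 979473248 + 672814991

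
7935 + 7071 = 15006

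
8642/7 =1234 + 4/7 = 1234.57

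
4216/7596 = 1054/1899 = 0.56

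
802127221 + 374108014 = 1176235235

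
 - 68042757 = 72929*(-933)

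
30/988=15/494= 0.03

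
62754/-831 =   -  76  +  134/277 = - 75.52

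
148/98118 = 74/49059 = 0.00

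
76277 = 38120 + 38157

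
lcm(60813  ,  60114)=5229918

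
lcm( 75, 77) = 5775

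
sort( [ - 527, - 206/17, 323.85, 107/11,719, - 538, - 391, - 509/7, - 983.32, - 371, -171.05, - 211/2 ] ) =[- 983.32,-538, - 527, - 391,-371, - 171.05, - 211/2, - 509/7,-206/17, 107/11,323.85, 719 ] 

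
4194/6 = 699 = 699.00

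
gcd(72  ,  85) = 1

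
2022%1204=818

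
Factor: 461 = 461^1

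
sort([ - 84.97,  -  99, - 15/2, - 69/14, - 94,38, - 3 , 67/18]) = [ - 99, - 94, - 84.97,- 15/2, - 69/14, - 3, 67/18,38]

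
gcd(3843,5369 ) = 7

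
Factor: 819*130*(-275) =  -29279250 =- 2^1 *3^2*5^3 * 7^1*11^1*13^2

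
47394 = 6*7899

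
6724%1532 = 596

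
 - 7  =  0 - 7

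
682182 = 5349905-4667723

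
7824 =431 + 7393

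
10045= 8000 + 2045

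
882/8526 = 3/29 = 0.10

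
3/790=3/790 =0.00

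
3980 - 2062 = 1918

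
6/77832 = 1/12972 = 0.00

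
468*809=378612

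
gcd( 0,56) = 56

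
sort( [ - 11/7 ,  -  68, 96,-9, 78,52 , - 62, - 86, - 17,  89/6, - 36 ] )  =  [ - 86, - 68, - 62,-36,-17, - 9, - 11/7,89/6,52, 78,96]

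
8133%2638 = 219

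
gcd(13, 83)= 1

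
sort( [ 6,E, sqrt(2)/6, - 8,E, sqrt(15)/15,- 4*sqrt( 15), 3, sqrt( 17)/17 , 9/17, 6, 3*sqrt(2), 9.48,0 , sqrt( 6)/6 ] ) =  [-4 * sqrt( 15), - 8,  0,sqrt(2)/6, sqrt( 17) /17, sqrt( 15 ) /15,sqrt ( 6 )/6 , 9/17, E, E, 3,  3*sqrt( 2) , 6, 6, 9.48 ]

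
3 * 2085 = 6255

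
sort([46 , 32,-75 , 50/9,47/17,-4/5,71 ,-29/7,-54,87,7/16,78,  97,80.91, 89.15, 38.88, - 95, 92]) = [ - 95, - 75,-54, - 29/7 ,-4/5,7/16, 47/17,50/9,32,38.88, 46,  71,  78,80.91,  87,89.15,92,97 ] 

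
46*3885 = 178710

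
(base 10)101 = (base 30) 3B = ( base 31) 38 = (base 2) 1100101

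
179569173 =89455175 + 90113998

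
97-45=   52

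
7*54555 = 381885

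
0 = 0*8168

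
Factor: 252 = 2^2*3^2 * 7^1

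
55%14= 13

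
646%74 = 54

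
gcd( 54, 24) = 6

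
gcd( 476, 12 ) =4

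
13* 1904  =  24752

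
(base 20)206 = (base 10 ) 806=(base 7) 2231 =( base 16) 326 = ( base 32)p6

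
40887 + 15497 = 56384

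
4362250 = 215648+4146602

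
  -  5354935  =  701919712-707274647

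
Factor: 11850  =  2^1*3^1*5^2*79^1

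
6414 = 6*1069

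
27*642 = 17334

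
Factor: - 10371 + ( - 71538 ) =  - 81909 = -3^2*19^1*479^1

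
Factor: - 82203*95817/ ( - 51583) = 3^2*7^( - 1 )* 11^1*19^1*41^2*47^1*53^1 * 7369^( - 1 )  =  7876444851/51583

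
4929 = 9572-4643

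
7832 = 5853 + 1979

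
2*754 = 1508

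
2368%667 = 367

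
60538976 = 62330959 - 1791983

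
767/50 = 767/50 = 15.34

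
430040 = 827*520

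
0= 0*50785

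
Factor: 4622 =2^1 * 2311^1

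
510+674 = 1184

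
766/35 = 21+31/35 = 21.89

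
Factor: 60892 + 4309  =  113^1*577^1 =65201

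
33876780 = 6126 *5530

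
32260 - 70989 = - 38729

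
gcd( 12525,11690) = 835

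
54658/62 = 881 + 18/31 = 881.58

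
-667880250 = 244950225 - 912830475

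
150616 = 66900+83716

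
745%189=178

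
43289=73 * 593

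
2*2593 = 5186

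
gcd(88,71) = 1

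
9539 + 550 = 10089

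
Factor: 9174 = 2^1 * 3^1*11^1*139^1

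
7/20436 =7/20436 = 0.00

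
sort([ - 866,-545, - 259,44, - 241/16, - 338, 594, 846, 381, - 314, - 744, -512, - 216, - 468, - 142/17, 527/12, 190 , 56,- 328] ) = [ - 866, - 744, - 545,  -  512, - 468, - 338,- 328,-314,-259, - 216,  -  241/16,-142/17,527/12, 44, 56,190,381, 594,846 ]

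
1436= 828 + 608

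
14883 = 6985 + 7898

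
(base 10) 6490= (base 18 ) 120A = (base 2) 1100101011010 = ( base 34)5ku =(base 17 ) 157d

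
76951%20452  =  15595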